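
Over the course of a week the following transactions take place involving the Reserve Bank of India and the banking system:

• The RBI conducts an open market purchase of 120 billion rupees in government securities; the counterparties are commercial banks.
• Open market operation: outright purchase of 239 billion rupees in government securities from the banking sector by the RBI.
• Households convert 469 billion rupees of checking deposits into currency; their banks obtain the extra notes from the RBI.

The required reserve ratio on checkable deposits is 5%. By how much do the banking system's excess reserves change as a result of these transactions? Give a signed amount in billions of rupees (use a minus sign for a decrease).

-86.55 billion

OMO purchase (from banks) 120 billion rupees: reserves +120B, deposits 0.
OMO purchase (from banks) 239 billion rupees: reserves +239B, deposits 0.
Currency withdrawal 469 billion rupees: reserves −469B, deposits −469B.
Totals: Δreserves = −110B, Δdeposits = −469B.
Δrequired reserves = 5% × −469B = −23.45B.
Δexcess reserves = Δreserves − Δrequired = −110B − (−23.45B) = -86.55 billion.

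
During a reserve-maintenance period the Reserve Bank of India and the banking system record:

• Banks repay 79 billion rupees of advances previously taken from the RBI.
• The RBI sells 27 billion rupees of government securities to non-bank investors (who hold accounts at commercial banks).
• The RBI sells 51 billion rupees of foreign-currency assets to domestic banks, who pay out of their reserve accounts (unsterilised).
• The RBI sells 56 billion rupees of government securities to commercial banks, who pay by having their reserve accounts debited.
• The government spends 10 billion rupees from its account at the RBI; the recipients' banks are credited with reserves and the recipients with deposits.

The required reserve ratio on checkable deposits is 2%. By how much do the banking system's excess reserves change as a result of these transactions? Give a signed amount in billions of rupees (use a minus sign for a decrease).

-202.66 billion

Discount-window repayment 79 billion rupees: reserves −79B, deposits 0.
Asset sale (to non-banks) 27 billion rupees: reserves −27B, deposits −27B.
FX sale 51 billion rupees: reserves −51B, deposits 0.
OMO sale (to banks) 56 billion rupees: reserves −56B, deposits 0.
Government spending 10 billion rupees: reserves +10B, deposits +10B.
Totals: Δreserves = −203B, Δdeposits = −17B.
Δrequired reserves = 2% × −17B = −0.34B.
Δexcess reserves = Δreserves − Δrequired = −203B − (−0.34B) = -202.66 billion.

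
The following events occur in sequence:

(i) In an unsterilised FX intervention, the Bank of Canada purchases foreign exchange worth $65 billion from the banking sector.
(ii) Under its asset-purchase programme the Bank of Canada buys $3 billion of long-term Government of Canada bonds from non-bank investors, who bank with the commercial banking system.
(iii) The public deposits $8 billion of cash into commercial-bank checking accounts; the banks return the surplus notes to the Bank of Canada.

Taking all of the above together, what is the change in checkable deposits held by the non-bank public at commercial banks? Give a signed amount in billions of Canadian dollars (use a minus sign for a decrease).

+$11 billion

Bank of Canada balance sheet:
  Assets:      Securities +$3B, Foreign assets +$65B
  Liabilities: Bank reserves +$76B, Currency in circulation −$8B
Commercial banking system:
  Assets:      Reserves at CB +$76B, Foreign assets −$65B
  Liabilities: Checkable deposits +$11B
So the change in checkable deposits held by the non-bank public at commercial banks is +$11 billion.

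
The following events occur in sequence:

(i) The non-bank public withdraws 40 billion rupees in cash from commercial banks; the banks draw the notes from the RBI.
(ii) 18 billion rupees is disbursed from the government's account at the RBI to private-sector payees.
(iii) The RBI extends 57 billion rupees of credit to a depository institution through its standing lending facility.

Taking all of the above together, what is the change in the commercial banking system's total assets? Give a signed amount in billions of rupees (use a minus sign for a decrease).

Currency withdrawal 40 billion rupees: bank balance sheets shrink → −40B.
Government spending 18 billion rupees: bank balance sheets expand → +18B.
Discount-window loan 57 billion rupees: bank balance sheets expand → +57B.
Net: −40 + 18 + 57 = +35 billion.

+35 billion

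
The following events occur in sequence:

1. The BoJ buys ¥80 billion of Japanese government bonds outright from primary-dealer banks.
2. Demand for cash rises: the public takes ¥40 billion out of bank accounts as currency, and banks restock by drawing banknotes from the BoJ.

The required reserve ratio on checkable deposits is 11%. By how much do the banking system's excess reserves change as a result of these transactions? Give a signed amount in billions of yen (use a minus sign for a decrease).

OMO purchase (from banks) ¥80 billion: reserves +¥80B, deposits 0.
Currency withdrawal ¥40 billion: reserves −¥40B, deposits −¥40B.
Totals: Δreserves = +¥40B, Δdeposits = −¥40B.
Δrequired reserves = 11% × −¥40B = −¥4.4B.
Δexcess reserves = Δreserves − Δrequired = +¥40B − (−¥4.4B) = +¥44.4 billion.

+¥44.4 billion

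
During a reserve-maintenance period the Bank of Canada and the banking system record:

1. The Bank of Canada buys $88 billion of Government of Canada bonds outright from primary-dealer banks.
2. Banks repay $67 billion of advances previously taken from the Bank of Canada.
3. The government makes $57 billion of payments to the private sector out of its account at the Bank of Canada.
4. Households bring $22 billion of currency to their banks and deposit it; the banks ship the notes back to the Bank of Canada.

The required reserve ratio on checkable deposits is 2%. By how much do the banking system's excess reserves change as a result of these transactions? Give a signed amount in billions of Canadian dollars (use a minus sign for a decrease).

+$98.42 billion

OMO purchase (from banks) $88 billion: reserves +$88B, deposits 0.
Discount-window repayment $67 billion: reserves −$67B, deposits 0.
Government spending $57 billion: reserves +$57B, deposits +$57B.
Currency deposit $22 billion: reserves +$22B, deposits +$22B.
Totals: Δreserves = +$100B, Δdeposits = +$79B.
Δrequired reserves = 2% × +$79B = +$1.58B.
Δexcess reserves = Δreserves − Δrequired = +$100B − (+$1.58B) = +$98.42 billion.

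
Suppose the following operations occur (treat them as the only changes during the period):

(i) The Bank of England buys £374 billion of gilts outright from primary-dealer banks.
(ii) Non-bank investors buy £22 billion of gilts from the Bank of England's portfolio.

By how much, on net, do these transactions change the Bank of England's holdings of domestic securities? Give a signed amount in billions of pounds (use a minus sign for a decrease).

+£352 billion

OMO purchase (from banks) £374 billion: securities added to the Bank of England's portfolio → +£374B.
Asset sale (to non-banks) £22 billion: securities removed from the Bank of England's portfolio → −£22B.
Net: 374 − 22 = +£352 billion.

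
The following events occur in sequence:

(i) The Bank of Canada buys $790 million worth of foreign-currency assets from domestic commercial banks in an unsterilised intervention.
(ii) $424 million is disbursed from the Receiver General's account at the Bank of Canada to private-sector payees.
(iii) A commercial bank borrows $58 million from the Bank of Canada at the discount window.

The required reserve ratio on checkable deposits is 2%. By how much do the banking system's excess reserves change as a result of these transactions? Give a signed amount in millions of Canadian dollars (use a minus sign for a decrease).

FX purchase $790 million: reserves +$790M, deposits 0.
Government spending $424 million: reserves +$424M, deposits +$424M.
Discount-window loan $58 million: reserves +$58M, deposits 0.
Totals: Δreserves = +$1272M, Δdeposits = +$424M.
Δrequired reserves = 2% × +$424M = +$8.48M.
Δexcess reserves = Δreserves − Δrequired = +$1272M − (+$8.48M) = +$1263.52 million.

+$1263.52 million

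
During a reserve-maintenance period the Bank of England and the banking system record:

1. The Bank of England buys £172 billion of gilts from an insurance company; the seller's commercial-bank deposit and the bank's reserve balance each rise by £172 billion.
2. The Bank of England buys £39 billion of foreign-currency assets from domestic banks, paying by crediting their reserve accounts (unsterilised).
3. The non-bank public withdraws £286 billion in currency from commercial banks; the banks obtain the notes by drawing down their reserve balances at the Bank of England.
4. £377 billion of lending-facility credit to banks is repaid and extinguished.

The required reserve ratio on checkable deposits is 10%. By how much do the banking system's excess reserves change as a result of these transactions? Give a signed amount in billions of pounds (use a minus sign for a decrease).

-£440.6 billion

Asset purchase (from non-banks) £172 billion: reserves +£172B, deposits +£172B.
FX purchase £39 billion: reserves +£39B, deposits 0.
Currency withdrawal £286 billion: reserves −£286B, deposits −£286B.
Discount-window repayment £377 billion: reserves −£377B, deposits 0.
Totals: Δreserves = −£452B, Δdeposits = −£114B.
Δrequired reserves = 10% × −£114B = −£11.4B.
Δexcess reserves = Δreserves − Δrequired = −£452B − (−£11.4B) = -£440.6 billion.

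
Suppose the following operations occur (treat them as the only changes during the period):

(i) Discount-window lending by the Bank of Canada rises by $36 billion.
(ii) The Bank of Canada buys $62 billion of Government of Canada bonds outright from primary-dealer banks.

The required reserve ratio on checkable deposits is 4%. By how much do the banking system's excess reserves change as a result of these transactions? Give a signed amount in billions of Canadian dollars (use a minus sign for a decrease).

Discount-window loan $36 billion: reserves +$36B, deposits 0.
OMO purchase (from banks) $62 billion: reserves +$62B, deposits 0.
Totals: Δreserves = +$98B, Δdeposits = 0.
Δrequired reserves = 4% × 0 = 0.
Δexcess reserves = Δreserves − Δrequired = +$98B − (0) = +$98 billion.

+$98 billion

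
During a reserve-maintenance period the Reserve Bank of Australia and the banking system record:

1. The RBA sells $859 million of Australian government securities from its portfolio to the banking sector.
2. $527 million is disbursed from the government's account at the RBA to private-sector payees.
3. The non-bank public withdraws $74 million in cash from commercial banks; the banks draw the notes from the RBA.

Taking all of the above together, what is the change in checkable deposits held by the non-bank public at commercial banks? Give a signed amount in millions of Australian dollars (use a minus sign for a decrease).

OMO sale (to banks) $859 million: the counterparty is a bank, so public deposits are unchanged → 0.
Government spending $527 million: non-bank counterparties' bank balances rise → +$527M.
Currency withdrawal $74 million: non-bank counterparties' bank balances fall → −$74M.
Net: 0 + 527 − 74 = +$453 million.

+$453 million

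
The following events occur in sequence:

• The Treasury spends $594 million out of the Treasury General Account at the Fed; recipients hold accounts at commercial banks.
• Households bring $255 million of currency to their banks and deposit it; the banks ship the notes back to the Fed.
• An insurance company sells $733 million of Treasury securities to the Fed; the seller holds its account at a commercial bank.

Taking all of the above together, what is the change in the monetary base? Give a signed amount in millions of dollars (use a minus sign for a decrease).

Government spending $594 million: a non-base liability converts back to reserves → +$594M.
Currency deposit $255 million: just a shift between currency and reserves — both are base money → 0.
Asset purchase (from non-banks) $733 million: Fed balance sheet expands → +$733M.
Net: 594 + 0 + 733 = +$1327 million.

+$1327 million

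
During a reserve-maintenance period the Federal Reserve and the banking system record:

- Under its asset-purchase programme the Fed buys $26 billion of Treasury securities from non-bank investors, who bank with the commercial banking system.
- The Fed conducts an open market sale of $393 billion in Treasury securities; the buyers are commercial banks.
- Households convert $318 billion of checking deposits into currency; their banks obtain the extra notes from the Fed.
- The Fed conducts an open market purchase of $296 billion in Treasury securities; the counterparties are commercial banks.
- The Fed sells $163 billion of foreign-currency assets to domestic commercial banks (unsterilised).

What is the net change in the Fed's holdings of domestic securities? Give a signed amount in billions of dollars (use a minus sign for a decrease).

Fed balance sheet:
  Assets:      Securities −$71B, Foreign assets −$163B
  Liabilities: Bank reserves −$552B, Currency in circulation +$318B
So the change in the Fed's holdings of domestic securities is -$71 billion.

-$71 billion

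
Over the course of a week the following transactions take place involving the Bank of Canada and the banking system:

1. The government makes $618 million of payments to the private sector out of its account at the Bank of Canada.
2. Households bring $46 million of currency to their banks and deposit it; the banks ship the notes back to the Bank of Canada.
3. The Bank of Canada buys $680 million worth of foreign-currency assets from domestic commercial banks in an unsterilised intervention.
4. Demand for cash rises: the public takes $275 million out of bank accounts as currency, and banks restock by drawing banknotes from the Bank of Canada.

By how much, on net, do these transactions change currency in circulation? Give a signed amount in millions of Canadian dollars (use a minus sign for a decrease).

Government spending $618 million: no currency enters or leaves circulation → 0.
Currency deposit $46 million: notes return to the central bank → −$46M.
FX purchase $680 million: no currency enters or leaves circulation → 0.
Currency withdrawal $275 million: notes leave the central bank → +$275M.
Net: 0 − 46 + 0 + 275 = +$229 million.

+$229 million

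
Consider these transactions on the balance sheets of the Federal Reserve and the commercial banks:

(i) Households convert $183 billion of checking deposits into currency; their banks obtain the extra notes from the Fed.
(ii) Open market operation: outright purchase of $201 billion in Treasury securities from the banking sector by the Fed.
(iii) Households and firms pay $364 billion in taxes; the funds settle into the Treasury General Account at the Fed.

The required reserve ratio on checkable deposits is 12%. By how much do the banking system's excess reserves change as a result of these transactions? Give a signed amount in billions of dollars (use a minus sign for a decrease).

Currency withdrawal $183 billion: reserves −$183B, deposits −$183B.
OMO purchase (from banks) $201 billion: reserves +$201B, deposits 0.
Government account inflow $364 billion: reserves −$364B, deposits −$364B.
Totals: Δreserves = −$346B, Δdeposits = −$547B.
Δrequired reserves = 12% × −$547B = −$65.64B.
Δexcess reserves = Δreserves − Δrequired = −$346B − (−$65.64B) = -$280.36 billion.

-$280.36 billion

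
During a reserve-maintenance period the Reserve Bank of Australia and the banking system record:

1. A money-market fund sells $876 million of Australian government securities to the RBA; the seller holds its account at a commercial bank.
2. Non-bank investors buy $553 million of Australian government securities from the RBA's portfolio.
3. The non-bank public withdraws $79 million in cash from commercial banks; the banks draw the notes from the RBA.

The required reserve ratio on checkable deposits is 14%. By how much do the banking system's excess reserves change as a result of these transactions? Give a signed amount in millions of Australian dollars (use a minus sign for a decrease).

Asset purchase (from non-banks) $876 million: reserves +$876M, deposits +$876M.
Asset sale (to non-banks) $553 million: reserves −$553M, deposits −$553M.
Currency withdrawal $79 million: reserves −$79M, deposits −$79M.
Totals: Δreserves = +$244M, Δdeposits = +$244M.
Δrequired reserves = 14% × +$244M = +$34.16M.
Δexcess reserves = Δreserves − Δrequired = +$244M − (+$34.16M) = +$209.84 million.

+$209.84 million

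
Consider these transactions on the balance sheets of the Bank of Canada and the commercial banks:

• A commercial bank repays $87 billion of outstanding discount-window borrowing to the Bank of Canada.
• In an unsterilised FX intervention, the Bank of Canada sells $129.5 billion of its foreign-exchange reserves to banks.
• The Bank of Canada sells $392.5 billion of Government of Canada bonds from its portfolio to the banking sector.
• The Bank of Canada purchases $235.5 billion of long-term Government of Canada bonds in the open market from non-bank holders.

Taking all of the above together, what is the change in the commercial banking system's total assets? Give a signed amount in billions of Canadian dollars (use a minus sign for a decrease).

+$148.5 billion

Discount-window repayment $87 billion: bank balance sheets shrink → −$87B.
FX sale $129.5 billion: just an asset swap on bank balance sheets → 0.
OMO sale (to banks) $392.5 billion: just an asset swap on bank balance sheets → 0.
Asset purchase (from non-banks) $235.5 billion: bank balance sheets expand → +$235.5B.
Net: −87 + 0 + 0 + 235.5 = +$148.5 billion.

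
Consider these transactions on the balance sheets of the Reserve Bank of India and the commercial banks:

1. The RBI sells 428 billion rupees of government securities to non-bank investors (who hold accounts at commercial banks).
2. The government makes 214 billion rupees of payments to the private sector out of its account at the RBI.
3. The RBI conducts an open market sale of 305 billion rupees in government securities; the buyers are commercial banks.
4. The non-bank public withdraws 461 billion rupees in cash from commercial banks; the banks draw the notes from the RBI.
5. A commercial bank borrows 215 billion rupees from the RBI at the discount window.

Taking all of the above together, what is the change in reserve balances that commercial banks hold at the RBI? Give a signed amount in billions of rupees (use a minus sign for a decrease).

Asset sale (to non-banks) 428 billion rupees: the non-bank buyers' banks settle from reserves → −428B.
Government spending 214 billion rupees: government payments flow into bank reserve accounts → +214B.
OMO sale (to banks) 305 billion rupees: the buying banks pay out of their reserve balances → −305B.
Currency withdrawal 461 billion rupees: banks swap reserves for currency → −461B.
Discount-window loan 215 billion rupees: the loan is credited to the bank's reserve account → +215B.
Net: −428 + 214 − 305 − 461 + 215 = -765 billion.

-765 billion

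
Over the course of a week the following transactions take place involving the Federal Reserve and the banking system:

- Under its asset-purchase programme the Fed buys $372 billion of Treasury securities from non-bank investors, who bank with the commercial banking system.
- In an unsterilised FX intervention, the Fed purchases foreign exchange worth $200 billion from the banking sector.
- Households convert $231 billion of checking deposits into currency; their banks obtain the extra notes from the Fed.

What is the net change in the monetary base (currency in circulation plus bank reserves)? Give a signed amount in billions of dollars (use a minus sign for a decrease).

+$572 billion

Asset purchase (from non-banks) $372 billion: Fed balance sheet expands → +$372B.
FX purchase $200 billion: Fed balance sheet expands → +$200B.
Currency withdrawal $231 billion: just a shift between currency and reserves — both are base money → 0.
Net: 372 + 200 + 0 = +$572 billion.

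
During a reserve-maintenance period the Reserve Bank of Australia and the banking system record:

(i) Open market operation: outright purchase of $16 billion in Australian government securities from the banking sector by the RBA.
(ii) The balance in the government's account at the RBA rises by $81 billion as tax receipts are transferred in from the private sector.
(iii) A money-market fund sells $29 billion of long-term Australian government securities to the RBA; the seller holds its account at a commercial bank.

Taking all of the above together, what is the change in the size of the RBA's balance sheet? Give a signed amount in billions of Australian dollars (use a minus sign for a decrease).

+$45 billion

OMO purchase (from banks) $16 billion: an RBA asset is acquired → +$16B.
Government account inflow $81 billion: only the composition of liabilities changes → 0.
Asset purchase (from non-banks) $29 billion: an RBA asset is acquired → +$29B.
Net: 16 + 0 + 29 = +$45 billion.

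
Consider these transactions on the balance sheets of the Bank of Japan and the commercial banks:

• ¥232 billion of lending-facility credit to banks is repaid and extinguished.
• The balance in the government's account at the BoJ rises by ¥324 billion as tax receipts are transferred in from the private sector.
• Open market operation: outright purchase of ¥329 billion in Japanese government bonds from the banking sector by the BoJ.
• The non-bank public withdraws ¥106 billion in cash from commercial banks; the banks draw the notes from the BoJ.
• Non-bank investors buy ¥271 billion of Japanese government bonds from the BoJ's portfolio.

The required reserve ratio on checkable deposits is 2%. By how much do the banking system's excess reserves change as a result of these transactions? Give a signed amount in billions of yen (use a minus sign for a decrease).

-¥589.98 billion

Discount-window repayment ¥232 billion: reserves −¥232B, deposits 0.
Government account inflow ¥324 billion: reserves −¥324B, deposits −¥324B.
OMO purchase (from banks) ¥329 billion: reserves +¥329B, deposits 0.
Currency withdrawal ¥106 billion: reserves −¥106B, deposits −¥106B.
Asset sale (to non-banks) ¥271 billion: reserves −¥271B, deposits −¥271B.
Totals: Δreserves = −¥604B, Δdeposits = −¥701B.
Δrequired reserves = 2% × −¥701B = −¥14.02B.
Δexcess reserves = Δreserves − Δrequired = −¥604B − (−¥14.02B) = -¥589.98 billion.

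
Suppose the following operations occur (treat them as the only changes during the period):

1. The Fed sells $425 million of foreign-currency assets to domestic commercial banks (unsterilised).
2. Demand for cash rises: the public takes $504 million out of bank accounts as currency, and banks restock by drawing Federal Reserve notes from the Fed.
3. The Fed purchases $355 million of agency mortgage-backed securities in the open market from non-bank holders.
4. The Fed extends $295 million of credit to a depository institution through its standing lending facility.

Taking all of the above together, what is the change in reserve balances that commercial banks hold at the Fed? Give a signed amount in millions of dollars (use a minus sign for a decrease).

Fed balance sheet:
  Assets:      Securities +$355M, Loans to banks +$295M, Foreign assets −$425M
  Liabilities: Bank reserves −$279M, Currency in circulation +$504M
So the change in reserve balances that commercial banks hold at the Fed is -$279 million.

-$279 million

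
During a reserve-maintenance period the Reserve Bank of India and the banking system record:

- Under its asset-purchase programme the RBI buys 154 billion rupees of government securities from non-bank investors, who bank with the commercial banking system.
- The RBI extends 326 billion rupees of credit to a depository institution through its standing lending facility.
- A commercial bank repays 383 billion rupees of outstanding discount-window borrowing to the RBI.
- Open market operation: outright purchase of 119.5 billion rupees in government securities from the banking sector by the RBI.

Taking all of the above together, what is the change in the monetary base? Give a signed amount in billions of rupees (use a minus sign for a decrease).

RBI balance sheet:
  Assets:      Securities +273.5B, Loans to banks −57B
  Liabilities: Bank reserves +216.5B
Commercial banking system:
  Assets:      Reserves at CB +216.5B, Securities −119.5B
  Liabilities: Checkable deposits +154B, Borrowings from CB −57B
Monetary base = currency + reserves: 0 + (+216.5B) = +216.5 billion.

+216.5 billion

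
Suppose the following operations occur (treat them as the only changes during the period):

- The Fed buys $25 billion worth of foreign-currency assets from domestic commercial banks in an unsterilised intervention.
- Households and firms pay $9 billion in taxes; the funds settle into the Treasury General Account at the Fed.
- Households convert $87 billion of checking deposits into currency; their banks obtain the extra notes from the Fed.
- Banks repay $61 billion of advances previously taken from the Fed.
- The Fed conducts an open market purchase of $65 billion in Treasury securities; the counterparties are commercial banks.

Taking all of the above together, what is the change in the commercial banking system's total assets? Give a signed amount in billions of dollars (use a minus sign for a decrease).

-$157 billion

FX purchase $25 billion: just an asset swap on bank balance sheets → 0.
Government account inflow $9 billion: bank balance sheets shrink → −$9B.
Currency withdrawal $87 billion: bank balance sheets shrink → −$87B.
Discount-window repayment $61 billion: bank balance sheets shrink → −$61B.
OMO purchase (from banks) $65 billion: just an asset swap on bank balance sheets → 0.
Net: 0 − 9 − 87 − 61 + 0 = -$157 billion.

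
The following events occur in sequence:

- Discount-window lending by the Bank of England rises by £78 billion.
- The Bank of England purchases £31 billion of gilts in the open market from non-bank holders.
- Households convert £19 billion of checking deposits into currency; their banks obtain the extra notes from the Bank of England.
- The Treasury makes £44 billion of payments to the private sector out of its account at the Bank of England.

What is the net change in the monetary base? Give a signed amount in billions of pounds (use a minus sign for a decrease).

+£153 billion

Bank of England balance sheet:
  Assets:      Securities +£31B, Loans to banks +£78B
  Liabilities: Bank reserves +£134B, Currency in circulation +£19B, Government deposits −£44B
Commercial banking system:
  Assets:      Reserves at CB +£134B
  Liabilities: Checkable deposits +£56B, Borrowings from CB +£78B
Monetary base = currency + reserves: +£19B + (+£134B) = +£153 billion.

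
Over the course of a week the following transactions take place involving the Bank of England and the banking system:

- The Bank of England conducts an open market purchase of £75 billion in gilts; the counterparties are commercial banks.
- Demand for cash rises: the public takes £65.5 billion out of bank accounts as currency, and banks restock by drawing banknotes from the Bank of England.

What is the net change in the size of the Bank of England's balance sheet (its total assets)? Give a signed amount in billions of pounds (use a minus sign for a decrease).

OMO purchase (from banks) £75 billion: a Bank of England asset is acquired → +£75B.
Currency withdrawal £65.5 billion: only the composition of liabilities changes → 0.
Net: 75 + 0 = +£75 billion.

+£75 billion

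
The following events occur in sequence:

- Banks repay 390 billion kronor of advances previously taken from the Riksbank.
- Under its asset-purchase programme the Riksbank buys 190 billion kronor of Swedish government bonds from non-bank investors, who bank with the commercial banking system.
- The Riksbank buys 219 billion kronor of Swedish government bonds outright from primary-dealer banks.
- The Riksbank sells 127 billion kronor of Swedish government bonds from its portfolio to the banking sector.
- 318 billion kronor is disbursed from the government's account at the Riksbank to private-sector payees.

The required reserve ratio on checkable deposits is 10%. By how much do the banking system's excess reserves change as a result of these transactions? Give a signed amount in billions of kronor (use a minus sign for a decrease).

Discount-window repayment 390 billion kronor: reserves −390B, deposits 0.
Asset purchase (from non-banks) 190 billion kronor: reserves +190B, deposits +190B.
OMO purchase (from banks) 219 billion kronor: reserves +219B, deposits 0.
OMO sale (to banks) 127 billion kronor: reserves −127B, deposits 0.
Government spending 318 billion kronor: reserves +318B, deposits +318B.
Totals: Δreserves = +210B, Δdeposits = +508B.
Δrequired reserves = 10% × +508B = +50.8B.
Δexcess reserves = Δreserves − Δrequired = +210B − (+50.8B) = +159.2 billion.

+159.2 billion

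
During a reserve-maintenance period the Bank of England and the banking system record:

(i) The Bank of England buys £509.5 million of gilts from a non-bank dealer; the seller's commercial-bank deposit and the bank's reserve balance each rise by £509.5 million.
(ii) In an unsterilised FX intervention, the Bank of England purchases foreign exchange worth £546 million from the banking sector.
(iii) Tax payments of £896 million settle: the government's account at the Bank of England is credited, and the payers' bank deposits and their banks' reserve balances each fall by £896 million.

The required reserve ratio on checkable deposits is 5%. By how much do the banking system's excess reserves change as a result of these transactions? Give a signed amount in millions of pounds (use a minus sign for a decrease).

+£178.825 million

Asset purchase (from non-banks) £509.5 million: reserves +£509.5M, deposits +£509.5M.
FX purchase £546 million: reserves +£546M, deposits 0.
Government account inflow £896 million: reserves −£896M, deposits −£896M.
Totals: Δreserves = +£159.5M, Δdeposits = −£386.5M.
Δrequired reserves = 5% × −£386.5M = −£19.325M.
Δexcess reserves = Δreserves − Δrequired = +£159.5M − (−£19.325M) = +£178.825 million.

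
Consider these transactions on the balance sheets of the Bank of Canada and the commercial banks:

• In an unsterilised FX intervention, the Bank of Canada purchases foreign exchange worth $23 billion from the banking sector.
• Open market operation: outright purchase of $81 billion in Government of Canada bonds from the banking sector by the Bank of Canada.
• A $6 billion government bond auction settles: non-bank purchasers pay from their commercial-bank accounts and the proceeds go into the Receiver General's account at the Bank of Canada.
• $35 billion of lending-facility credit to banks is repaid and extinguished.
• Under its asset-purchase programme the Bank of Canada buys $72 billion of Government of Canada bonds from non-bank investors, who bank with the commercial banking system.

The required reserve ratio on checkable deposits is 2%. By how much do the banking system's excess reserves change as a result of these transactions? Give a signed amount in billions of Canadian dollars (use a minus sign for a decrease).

+$133.68 billion

FX purchase $23 billion: reserves +$23B, deposits 0.
OMO purchase (from banks) $81 billion: reserves +$81B, deposits 0.
Government account inflow $6 billion: reserves −$6B, deposits −$6B.
Discount-window repayment $35 billion: reserves −$35B, deposits 0.
Asset purchase (from non-banks) $72 billion: reserves +$72B, deposits +$72B.
Totals: Δreserves = +$135B, Δdeposits = +$66B.
Δrequired reserves = 2% × +$66B = +$1.32B.
Δexcess reserves = Δreserves − Δrequired = +$135B − (+$1.32B) = +$133.68 billion.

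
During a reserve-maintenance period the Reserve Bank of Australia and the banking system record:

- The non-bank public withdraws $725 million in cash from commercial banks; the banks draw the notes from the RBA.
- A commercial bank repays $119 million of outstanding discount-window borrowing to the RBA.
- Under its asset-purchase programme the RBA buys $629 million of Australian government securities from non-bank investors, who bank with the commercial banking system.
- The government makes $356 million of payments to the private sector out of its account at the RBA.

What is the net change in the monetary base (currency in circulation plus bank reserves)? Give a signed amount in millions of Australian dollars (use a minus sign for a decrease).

RBA balance sheet:
  Assets:      Securities +$629M, Loans to banks −$119M
  Liabilities: Bank reserves +$141M, Currency in circulation +$725M, Government deposits −$356M
Commercial banking system:
  Assets:      Reserves at CB +$141M
  Liabilities: Checkable deposits +$260M, Borrowings from CB −$119M
Monetary base = currency + reserves: +$725M + (+$141M) = +$866 million.

+$866 million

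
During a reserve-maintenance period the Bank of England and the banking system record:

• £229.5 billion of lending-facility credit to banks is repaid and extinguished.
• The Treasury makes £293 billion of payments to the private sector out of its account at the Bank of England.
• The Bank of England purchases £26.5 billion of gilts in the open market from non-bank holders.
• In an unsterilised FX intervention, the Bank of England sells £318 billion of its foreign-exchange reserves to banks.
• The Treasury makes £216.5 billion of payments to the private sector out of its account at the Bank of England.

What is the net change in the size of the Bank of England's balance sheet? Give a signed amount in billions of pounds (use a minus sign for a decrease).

-£521 billion

Bank of England balance sheet:
  Assets:      Securities +£26.5B, Loans to banks −£229.5B, Foreign assets −£318B
  Liabilities: Bank reserves −£11.5B, Government deposits −£509.5B
Change in total Bank of England assets = -£521 billion.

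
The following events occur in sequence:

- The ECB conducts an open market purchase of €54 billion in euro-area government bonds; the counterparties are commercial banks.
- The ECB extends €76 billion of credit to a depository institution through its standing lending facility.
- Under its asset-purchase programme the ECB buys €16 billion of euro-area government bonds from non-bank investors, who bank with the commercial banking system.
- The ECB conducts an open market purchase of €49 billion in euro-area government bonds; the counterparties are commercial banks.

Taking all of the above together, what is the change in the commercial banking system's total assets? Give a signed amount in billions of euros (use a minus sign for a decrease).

OMO purchase (from banks) €54 billion: just an asset swap on bank balance sheets → 0.
Discount-window loan €76 billion: bank balance sheets expand → +€76B.
Asset purchase (from non-banks) €16 billion: bank balance sheets expand → +€16B.
OMO purchase (from banks) €49 billion: just an asset swap on bank balance sheets → 0.
Net: 0 + 76 + 16 + 0 = +€92 billion.

+€92 billion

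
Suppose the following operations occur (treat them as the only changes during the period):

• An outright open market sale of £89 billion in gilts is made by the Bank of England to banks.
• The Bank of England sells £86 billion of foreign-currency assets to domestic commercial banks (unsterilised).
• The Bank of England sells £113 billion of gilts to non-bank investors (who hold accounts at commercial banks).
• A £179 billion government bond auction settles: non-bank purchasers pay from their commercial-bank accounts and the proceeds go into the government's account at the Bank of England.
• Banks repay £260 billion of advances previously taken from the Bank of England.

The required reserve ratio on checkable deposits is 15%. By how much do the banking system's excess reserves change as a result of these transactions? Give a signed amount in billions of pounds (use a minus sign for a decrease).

OMO sale (to banks) £89 billion: reserves −£89B, deposits 0.
FX sale £86 billion: reserves −£86B, deposits 0.
Asset sale (to non-banks) £113 billion: reserves −£113B, deposits −£113B.
Government account inflow £179 billion: reserves −£179B, deposits −£179B.
Discount-window repayment £260 billion: reserves −£260B, deposits 0.
Totals: Δreserves = −£727B, Δdeposits = −£292B.
Δrequired reserves = 15% × −£292B = −£43.8B.
Δexcess reserves = Δreserves − Δrequired = −£727B − (−£43.8B) = -£683.2 billion.

-£683.2 billion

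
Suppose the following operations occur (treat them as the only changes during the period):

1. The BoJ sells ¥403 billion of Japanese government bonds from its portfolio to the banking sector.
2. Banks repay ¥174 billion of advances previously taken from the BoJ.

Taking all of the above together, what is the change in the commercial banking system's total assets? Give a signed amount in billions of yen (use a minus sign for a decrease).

OMO sale (to banks) ¥403 billion: just an asset swap on bank balance sheets → 0.
Discount-window repayment ¥174 billion: bank balance sheets shrink → −¥174B.
Net: 0 − 174 = -¥174 billion.

-¥174 billion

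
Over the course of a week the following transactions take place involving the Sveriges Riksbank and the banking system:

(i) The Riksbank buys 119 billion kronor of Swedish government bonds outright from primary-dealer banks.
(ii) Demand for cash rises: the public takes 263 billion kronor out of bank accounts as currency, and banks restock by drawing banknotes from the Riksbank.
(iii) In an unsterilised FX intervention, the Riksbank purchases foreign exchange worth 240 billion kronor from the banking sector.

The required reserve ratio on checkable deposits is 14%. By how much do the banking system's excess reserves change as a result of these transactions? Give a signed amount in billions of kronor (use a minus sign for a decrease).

OMO purchase (from banks) 119 billion kronor: reserves +119B, deposits 0.
Currency withdrawal 263 billion kronor: reserves −263B, deposits −263B.
FX purchase 240 billion kronor: reserves +240B, deposits 0.
Totals: Δreserves = +96B, Δdeposits = −263B.
Δrequired reserves = 14% × −263B = −36.82B.
Δexcess reserves = Δreserves − Δrequired = +96B − (−36.82B) = +132.82 billion.

+132.82 billion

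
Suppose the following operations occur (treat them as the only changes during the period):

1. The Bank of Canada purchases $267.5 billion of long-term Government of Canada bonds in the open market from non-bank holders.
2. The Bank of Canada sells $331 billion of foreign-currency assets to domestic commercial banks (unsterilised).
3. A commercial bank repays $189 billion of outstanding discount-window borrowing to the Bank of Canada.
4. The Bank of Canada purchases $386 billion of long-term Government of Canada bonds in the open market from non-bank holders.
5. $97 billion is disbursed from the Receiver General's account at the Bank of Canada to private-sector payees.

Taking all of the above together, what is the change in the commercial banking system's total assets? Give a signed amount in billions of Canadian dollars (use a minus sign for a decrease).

Asset purchase (from non-banks) $267.5 billion: bank balance sheets expand → +$267.5B.
FX sale $331 billion: just an asset swap on bank balance sheets → 0.
Discount-window repayment $189 billion: bank balance sheets shrink → −$189B.
Asset purchase (from non-banks) $386 billion: bank balance sheets expand → +$386B.
Government spending $97 billion: bank balance sheets expand → +$97B.
Net: 267.5 + 0 − 189 + 386 + 97 = +$561.5 billion.

+$561.5 billion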